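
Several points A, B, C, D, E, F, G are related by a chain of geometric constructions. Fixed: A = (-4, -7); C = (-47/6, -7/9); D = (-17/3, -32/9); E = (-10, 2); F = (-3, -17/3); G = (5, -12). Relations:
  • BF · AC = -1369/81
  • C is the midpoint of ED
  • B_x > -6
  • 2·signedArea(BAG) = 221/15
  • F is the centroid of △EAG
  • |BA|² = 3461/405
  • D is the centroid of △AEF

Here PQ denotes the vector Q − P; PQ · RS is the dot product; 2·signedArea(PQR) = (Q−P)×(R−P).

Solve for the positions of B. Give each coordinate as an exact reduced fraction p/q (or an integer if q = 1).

B = (-83/15, -203/45)

1. B_x = -83/15  [BF · AC = -1369/81 ∩ 2·signedArea(BAG) = 221/15]
2. B_y = -203/45  [BF · AC = -1369/81 ∩ 2·signedArea(BAG) = 221/15]
   → B = (-83/15, -203/45)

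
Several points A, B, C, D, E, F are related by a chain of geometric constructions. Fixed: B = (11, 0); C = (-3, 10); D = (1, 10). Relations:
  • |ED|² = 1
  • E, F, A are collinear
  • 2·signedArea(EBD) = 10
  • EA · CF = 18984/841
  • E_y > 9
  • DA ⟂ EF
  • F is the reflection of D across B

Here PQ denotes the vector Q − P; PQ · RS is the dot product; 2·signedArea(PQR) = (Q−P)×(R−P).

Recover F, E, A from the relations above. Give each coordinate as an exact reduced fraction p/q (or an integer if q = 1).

1. F_x = 21  [F is the reflection of D across B]
2. F_y = -10  [F is the reflection of D across B]
   → F = (21, -10)
3. E_x = 0  [line -10·x + -10·y + 100 = 0 ∩ |ED|² = 1]
4. E_y = 10  [line -10·x + -10·y + 100 = 0 ∩ |ED|² = 1]
   → E = (0, 10)
5. A_x = 441/841  [E, F, A are collinear ∩ DA ⟂ EF]
6. A_y = 7990/841  [E, F, A are collinear ∩ DA ⟂ EF]
   → A = (441/841, 7990/841)

A = (441/841, 7990/841)
E = (0, 10)
F = (21, -10)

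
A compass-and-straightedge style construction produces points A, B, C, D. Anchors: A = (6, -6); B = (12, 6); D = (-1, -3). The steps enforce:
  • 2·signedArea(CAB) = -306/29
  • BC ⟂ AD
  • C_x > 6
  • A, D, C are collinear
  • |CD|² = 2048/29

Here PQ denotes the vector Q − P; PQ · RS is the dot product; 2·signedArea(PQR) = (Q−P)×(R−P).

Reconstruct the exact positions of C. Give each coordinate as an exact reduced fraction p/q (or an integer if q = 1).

C = (195/29, -183/29)

1. C_x = 195/29  [A, D, C are collinear ∩ BC ⟂ AD]
2. C_y = -183/29  [A, D, C are collinear ∩ BC ⟂ AD]
   → C = (195/29, -183/29)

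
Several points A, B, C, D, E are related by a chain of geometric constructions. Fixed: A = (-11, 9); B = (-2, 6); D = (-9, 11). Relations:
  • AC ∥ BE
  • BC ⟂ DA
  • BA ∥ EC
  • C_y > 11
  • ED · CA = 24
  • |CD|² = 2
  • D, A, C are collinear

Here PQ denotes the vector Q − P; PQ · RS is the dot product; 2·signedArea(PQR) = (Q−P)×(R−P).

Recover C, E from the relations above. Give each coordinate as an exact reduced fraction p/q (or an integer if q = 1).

1. C_x = -8  [D, A, C are collinear ∩ BC ⟂ DA]
2. C_y = 12  [D, A, C are collinear ∩ BC ⟂ DA]
   → C = (-8, 12)
3. E_x = 1  [BA ∥ EC ∩ AC ∥ BE]
4. E_y = 9  [BA ∥ EC ∩ AC ∥ BE]
   → E = (1, 9)

C = (-8, 12)
E = (1, 9)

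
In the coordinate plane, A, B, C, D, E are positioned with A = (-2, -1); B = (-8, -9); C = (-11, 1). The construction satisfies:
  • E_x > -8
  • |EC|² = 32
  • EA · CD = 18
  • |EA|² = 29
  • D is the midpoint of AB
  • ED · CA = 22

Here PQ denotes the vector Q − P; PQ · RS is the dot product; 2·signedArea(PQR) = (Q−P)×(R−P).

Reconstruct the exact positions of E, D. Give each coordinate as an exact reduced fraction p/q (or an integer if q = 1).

D = (-5, -5)
E = (-7, -3)

1. D_x = -5  [D is the midpoint of AB]
2. D_y = -5  [D is the midpoint of AB]
   → D = (-5, -5)
3. E_x = -7  [EA · CD = 18 ∩ ED · CA = 22]
4. E_y = -3  [EA · CD = 18 ∩ ED · CA = 22]
   → E = (-7, -3)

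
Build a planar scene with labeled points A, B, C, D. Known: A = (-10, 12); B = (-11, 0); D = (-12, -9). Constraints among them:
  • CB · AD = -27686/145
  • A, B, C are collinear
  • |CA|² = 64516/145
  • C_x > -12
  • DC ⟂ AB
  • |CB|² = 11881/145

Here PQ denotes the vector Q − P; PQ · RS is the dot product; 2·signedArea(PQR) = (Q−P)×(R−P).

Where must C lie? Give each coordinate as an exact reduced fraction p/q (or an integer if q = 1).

1. C_x = -1704/145  [A, B, C are collinear ∩ DC ⟂ AB]
2. C_y = -1308/145  [A, B, C are collinear ∩ DC ⟂ AB]
   → C = (-1704/145, -1308/145)

C = (-1704/145, -1308/145)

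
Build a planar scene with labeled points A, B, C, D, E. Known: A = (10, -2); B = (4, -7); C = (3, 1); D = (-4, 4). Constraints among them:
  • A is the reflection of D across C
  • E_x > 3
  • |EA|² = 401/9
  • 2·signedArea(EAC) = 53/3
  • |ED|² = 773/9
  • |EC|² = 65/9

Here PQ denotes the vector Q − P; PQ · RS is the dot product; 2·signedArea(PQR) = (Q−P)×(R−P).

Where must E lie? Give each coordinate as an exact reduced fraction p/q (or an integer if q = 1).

E = (10/3, -5/3)

1. E_x = 10/3  [line -3·x + -7·y + -5/3 = 0 ∩ |EC|² = 65/9]
2. E_y = -5/3  [line -3·x + -7·y + -5/3 = 0 ∩ |EC|² = 65/9]
   → E = (10/3, -5/3)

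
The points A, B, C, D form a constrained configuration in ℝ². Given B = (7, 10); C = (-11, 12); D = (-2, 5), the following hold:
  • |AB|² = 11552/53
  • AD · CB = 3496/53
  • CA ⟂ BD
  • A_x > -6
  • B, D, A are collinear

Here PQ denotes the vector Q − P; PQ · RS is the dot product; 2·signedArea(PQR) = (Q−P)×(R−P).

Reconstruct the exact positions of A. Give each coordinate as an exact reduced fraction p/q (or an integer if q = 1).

A = (-313/53, 150/53)

1. A_x = -313/53  [B, D, A are collinear ∩ CA ⟂ BD]
2. A_y = 150/53  [B, D, A are collinear ∩ CA ⟂ BD]
   → A = (-313/53, 150/53)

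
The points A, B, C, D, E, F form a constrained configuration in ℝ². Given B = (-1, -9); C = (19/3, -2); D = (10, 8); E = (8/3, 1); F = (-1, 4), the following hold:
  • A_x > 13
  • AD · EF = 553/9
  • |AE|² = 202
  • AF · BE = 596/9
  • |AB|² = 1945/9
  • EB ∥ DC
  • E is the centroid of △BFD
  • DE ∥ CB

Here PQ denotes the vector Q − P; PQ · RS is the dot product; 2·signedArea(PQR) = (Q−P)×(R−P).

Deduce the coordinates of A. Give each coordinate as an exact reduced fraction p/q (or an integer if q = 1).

1. A_x = 41/3  [AF · BE = 596/9 ∩ AD · EF = 553/9]
2. A_y = -8  [AF · BE = 596/9 ∩ AD · EF = 553/9]
   → A = (41/3, -8)

A = (41/3, -8)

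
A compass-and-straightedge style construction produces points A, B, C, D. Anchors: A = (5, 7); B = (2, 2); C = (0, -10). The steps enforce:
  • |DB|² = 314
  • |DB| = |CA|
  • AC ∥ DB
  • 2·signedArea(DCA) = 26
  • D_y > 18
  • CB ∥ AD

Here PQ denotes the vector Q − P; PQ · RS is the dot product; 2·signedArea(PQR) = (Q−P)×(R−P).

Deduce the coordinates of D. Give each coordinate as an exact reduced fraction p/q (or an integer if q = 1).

1. D_x = 7  [AC ∥ DB ∩ CB ∥ AD]
2. D_y = 19  [AC ∥ DB ∩ CB ∥ AD]
   → D = (7, 19)

D = (7, 19)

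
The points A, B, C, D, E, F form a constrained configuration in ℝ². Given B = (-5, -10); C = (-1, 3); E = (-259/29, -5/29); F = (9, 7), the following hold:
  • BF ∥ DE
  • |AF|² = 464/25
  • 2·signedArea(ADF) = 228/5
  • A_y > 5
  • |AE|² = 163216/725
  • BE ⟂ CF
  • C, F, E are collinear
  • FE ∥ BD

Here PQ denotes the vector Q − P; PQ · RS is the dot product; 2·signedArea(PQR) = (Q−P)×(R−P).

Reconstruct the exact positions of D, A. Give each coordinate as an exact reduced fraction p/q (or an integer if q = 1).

1. D_x = -665/29  [BF ∥ DE ∩ FE ∥ BD]
2. D_y = -498/29  [BF ∥ DE ∩ FE ∥ BD]
   → D = (-665/29, -498/29)
3. A_x = 5  [line -701/29·x + 926/29·y + -7477/145 = 0 ∩ |AE|² = 163216/725]
4. A_y = 27/5  [line -701/29·x + 926/29·y + -7477/145 = 0 ∩ |AE|² = 163216/725]
   → A = (5, 27/5)

A = (5, 27/5)
D = (-665/29, -498/29)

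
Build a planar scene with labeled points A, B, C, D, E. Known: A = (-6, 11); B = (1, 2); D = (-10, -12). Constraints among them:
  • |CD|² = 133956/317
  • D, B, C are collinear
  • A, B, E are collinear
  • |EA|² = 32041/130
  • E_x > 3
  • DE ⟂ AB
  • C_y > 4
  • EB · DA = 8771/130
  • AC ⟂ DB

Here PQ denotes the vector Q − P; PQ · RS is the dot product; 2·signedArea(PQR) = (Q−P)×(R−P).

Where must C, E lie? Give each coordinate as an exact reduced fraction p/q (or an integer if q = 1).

1. C_x = 856/317  [D, B, C are collinear ∩ AC ⟂ DB]
2. C_y = 1320/317  [D, B, C are collinear ∩ AC ⟂ DB]
   → C = (856/317, 1320/317)
3. E_x = 473/130  [A, B, E are collinear ∩ DE ⟂ AB]
4. E_y = -181/130  [A, B, E are collinear ∩ DE ⟂ AB]
   → E = (473/130, -181/130)

C = (856/317, 1320/317)
E = (473/130, -181/130)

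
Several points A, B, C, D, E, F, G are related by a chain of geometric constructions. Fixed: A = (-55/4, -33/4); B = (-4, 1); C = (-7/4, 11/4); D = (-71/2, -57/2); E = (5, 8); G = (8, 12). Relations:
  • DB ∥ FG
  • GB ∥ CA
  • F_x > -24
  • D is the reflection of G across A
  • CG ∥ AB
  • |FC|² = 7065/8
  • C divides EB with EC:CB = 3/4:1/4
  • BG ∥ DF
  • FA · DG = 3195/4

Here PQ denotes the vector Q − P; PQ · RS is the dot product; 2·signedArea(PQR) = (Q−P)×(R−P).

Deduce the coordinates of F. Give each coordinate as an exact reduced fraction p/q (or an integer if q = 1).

F = (-47/2, -35/2)

1. F_x = -47/2  [DB ∥ FG ∩ BG ∥ DF]
2. F_y = -35/2  [DB ∥ FG ∩ BG ∥ DF]
   → F = (-47/2, -35/2)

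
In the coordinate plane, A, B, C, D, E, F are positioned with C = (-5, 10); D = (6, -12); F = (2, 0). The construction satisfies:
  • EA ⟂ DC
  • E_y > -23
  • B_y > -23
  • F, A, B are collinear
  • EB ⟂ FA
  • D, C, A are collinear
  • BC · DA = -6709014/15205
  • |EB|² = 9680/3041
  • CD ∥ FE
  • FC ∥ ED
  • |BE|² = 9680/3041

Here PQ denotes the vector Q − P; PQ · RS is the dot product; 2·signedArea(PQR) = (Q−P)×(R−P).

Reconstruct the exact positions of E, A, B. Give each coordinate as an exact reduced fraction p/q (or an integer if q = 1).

1. E_x = 13  [FC ∥ ED ∩ CD ∥ FE]
2. E_y = -22  [FC ∥ ED ∩ CD ∥ FE]
   → E = (13, -22)
3. A_x = 57/5  [D, C, A are collinear ∩ EA ⟂ DC]
4. A_y = -114/5  [D, C, A are collinear ∩ EA ⟂ DC]
   → A = (57/5, -114/5)
5. B_x = 34517/3041  [F, A, B are collinear ∩ EB ⟂ FA]
6. B_y = -68970/3041  [F, A, B are collinear ∩ EB ⟂ FA]
   → B = (34517/3041, -68970/3041)

A = (57/5, -114/5)
B = (34517/3041, -68970/3041)
E = (13, -22)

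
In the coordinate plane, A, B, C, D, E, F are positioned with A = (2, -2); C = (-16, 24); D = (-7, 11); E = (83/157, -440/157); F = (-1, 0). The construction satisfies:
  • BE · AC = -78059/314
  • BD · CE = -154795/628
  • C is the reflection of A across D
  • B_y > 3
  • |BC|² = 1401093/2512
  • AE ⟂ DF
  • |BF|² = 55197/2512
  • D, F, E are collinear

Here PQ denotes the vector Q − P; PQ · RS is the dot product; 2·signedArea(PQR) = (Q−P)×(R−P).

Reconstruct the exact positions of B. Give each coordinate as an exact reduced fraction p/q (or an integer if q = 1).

1. B_x = -2263/628  [BE · AC = -78059/314 ∩ BD · CE = -154795/628]
2. B_y = 612/157  [BE · AC = -78059/314 ∩ BD · CE = -154795/628]
   → B = (-2263/628, 612/157)

B = (-2263/628, 612/157)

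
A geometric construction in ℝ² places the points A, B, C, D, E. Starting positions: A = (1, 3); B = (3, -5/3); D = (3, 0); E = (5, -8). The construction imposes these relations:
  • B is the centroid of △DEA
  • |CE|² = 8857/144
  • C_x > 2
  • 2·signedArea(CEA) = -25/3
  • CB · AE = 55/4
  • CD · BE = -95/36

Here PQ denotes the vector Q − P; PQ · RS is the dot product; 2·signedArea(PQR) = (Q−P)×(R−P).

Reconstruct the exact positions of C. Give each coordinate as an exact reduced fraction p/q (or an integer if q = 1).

C = (3, -5/12)

1. C_x = 3  [CD · BE = -95/36 ∩ CB · AE = 55/4]
2. C_y = -5/12  [CD · BE = -95/36 ∩ CB · AE = 55/4]
   → C = (3, -5/12)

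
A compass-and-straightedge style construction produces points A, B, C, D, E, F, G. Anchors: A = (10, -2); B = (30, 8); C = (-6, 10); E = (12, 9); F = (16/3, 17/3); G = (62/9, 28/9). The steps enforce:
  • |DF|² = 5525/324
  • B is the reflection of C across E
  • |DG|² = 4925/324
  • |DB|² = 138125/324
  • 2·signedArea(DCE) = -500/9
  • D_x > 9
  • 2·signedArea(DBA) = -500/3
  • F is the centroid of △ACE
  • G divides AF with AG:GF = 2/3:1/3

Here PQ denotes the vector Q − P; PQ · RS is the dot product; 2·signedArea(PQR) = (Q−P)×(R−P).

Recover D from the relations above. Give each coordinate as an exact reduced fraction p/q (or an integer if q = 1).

1. D_x = 85/9  [2·signedArea(DCE) = -500/9 ∩ 2·signedArea(DBA) = -500/3]
2. D_y = 109/18  [2·signedArea(DCE) = -500/9 ∩ 2·signedArea(DBA) = -500/3]
   → D = (85/9, 109/18)

D = (85/9, 109/18)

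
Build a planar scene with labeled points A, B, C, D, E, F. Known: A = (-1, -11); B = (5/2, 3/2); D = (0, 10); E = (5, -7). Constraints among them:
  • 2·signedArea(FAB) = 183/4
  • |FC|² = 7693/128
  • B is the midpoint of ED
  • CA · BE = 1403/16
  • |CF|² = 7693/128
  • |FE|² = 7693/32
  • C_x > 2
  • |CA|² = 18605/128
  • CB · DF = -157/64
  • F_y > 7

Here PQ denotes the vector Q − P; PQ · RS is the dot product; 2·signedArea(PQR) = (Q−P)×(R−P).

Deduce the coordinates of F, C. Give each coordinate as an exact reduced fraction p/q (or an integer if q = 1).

1. F_x = 5/8  [line -25/2·x + 7/2·y + -79/4 = 0 ∩ |FE|² = 7693/32]
2. F_y = 63/8  [line -25/2·x + 7/2·y + -79/4 = 0 ∩ |FE|² = 7693/32]
   → F = (5/8, 63/8)
3. C_x = 45/16  [line -5/2·x + 17/2·y + 53/16 = 0 ∩ |CA|² = 18605/128]
4. C_y = 7/16  [line -5/2·x + 17/2·y + 53/16 = 0 ∩ |CA|² = 18605/128]
   → C = (45/16, 7/16)

C = (45/16, 7/16)
F = (5/8, 63/8)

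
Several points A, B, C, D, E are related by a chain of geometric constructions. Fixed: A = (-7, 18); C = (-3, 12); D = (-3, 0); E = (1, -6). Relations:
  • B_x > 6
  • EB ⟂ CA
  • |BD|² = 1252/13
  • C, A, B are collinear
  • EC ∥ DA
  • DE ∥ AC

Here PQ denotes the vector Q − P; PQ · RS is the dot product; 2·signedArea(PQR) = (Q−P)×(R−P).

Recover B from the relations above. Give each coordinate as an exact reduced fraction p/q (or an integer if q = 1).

1. B_x = 85/13  [C, A, B are collinear ∩ EB ⟂ CA]
2. B_y = -30/13  [C, A, B are collinear ∩ EB ⟂ CA]
   → B = (85/13, -30/13)

B = (85/13, -30/13)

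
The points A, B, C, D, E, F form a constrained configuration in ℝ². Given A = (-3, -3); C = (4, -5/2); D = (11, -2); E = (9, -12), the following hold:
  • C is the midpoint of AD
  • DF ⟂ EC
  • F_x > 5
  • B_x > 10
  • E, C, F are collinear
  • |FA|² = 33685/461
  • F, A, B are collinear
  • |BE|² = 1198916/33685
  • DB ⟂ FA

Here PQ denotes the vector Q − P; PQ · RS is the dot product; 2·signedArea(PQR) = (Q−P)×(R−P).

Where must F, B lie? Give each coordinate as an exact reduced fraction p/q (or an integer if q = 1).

B = (155471173/15528785, -95044306/15528785)
F = (2449/461, -2302/461)

1. F_x = 2449/461  [E, C, F are collinear ∩ DF ⟂ EC]
2. F_y = -2302/461  [E, C, F are collinear ∩ DF ⟂ EC]
   → F = (2449/461, -2302/461)
3. B_x = 155471173/15528785  [F, A, B are collinear ∩ DB ⟂ FA]
4. B_y = -95044306/15528785  [F, A, B are collinear ∩ DB ⟂ FA]
   → B = (155471173/15528785, -95044306/15528785)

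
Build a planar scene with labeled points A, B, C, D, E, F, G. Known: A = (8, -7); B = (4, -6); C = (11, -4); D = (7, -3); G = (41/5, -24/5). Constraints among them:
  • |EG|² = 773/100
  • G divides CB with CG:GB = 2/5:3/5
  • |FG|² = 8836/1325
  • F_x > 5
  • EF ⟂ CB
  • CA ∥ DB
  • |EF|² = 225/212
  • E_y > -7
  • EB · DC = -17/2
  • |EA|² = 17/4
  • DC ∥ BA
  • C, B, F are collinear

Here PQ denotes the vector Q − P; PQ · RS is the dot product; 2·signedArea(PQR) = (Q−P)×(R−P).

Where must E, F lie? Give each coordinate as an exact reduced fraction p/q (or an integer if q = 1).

1. E_x = 6  [line -4·x + 1·y + 61/2 = 0 ∩ |EA|² = 17/4]
2. E_y = -13/2  [line -4·x + 1·y + 61/2 = 0 ∩ |EA|² = 17/4]
   → E = (6, -13/2)
3. F_x = 303/53  [C, B, F are collinear ∩ EF ⟂ CB]
4. F_y = -292/53  [C, B, F are collinear ∩ EF ⟂ CB]
   → F = (303/53, -292/53)

E = (6, -13/2)
F = (303/53, -292/53)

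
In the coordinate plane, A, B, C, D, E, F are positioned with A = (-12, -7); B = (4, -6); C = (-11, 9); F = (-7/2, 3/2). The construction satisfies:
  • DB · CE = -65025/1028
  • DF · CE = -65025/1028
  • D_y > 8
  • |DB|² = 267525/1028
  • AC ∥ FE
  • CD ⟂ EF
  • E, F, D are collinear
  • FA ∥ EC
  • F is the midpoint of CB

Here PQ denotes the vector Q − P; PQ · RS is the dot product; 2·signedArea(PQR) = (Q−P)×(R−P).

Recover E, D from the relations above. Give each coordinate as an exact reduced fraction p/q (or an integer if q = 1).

1. E_x = -5/2  [FA ∥ EC ∩ AC ∥ FE]
2. E_y = 35/2  [FA ∥ EC ∩ AC ∥ FE]
   → E = (-5/2, 35/2)
3. D_x = -787/257  [E, F, D are collinear ∩ CD ⟂ EF]
4. D_y = 4371/514  [E, F, D are collinear ∩ CD ⟂ EF]
   → D = (-787/257, 4371/514)

D = (-787/257, 4371/514)
E = (-5/2, 35/2)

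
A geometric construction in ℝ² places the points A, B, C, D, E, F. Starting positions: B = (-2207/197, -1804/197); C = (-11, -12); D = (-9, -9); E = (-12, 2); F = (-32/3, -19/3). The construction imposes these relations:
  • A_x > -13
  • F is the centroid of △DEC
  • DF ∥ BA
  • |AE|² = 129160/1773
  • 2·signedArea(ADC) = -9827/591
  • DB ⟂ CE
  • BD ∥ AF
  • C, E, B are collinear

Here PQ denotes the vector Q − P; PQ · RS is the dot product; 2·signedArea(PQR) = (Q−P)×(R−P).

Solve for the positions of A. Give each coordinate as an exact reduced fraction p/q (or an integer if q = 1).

A = (-7606/591, -3836/591)

1. A_x = -7606/591  [BD ∥ AF ∩ DF ∥ BA]
2. A_y = -3836/591  [BD ∥ AF ∩ DF ∥ BA]
   → A = (-7606/591, -3836/591)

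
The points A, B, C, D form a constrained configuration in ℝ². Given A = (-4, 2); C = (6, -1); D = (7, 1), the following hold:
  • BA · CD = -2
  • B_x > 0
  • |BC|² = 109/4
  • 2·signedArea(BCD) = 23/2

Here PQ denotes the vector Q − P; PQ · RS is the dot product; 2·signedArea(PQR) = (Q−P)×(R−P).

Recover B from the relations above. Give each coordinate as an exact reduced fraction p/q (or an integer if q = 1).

1. B_x = 1  [BA · CD = -2 ∩ 2·signedArea(BCD) = 23/2]
2. B_y = 1/2  [BA · CD = -2 ∩ 2·signedArea(BCD) = 23/2]
   → B = (1, 1/2)

B = (1, 1/2)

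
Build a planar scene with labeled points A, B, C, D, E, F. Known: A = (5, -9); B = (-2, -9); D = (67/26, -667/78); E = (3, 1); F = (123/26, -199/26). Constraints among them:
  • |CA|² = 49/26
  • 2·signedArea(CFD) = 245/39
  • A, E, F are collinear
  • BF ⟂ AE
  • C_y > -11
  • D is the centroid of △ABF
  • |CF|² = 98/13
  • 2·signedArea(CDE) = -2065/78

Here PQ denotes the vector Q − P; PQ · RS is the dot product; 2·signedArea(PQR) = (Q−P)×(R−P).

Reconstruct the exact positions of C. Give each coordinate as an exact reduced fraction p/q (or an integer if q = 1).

C = (137/26, -269/26)

1. C_x = 137/26  [2·signedArea(CFD) = 245/39 ∩ 2·signedArea(CDE) = -2065/78]
2. C_y = -269/26  [2·signedArea(CFD) = 245/39 ∩ 2·signedArea(CDE) = -2065/78]
   → C = (137/26, -269/26)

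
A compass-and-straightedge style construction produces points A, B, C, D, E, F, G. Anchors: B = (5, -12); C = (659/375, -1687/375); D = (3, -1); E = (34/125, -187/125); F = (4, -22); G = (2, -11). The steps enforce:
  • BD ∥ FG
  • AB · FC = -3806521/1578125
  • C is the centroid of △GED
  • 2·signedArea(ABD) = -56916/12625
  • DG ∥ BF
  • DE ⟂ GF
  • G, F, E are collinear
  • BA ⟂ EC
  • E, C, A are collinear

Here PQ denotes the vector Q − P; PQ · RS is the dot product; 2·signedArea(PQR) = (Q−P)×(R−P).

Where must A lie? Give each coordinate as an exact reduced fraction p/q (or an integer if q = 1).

A = (8484027/1578125, -18643961/1578125)

1. A_x = 8484027/1578125  [E, C, A are collinear ∩ BA ⟂ EC]
2. A_y = -18643961/1578125  [E, C, A are collinear ∩ BA ⟂ EC]
   → A = (8484027/1578125, -18643961/1578125)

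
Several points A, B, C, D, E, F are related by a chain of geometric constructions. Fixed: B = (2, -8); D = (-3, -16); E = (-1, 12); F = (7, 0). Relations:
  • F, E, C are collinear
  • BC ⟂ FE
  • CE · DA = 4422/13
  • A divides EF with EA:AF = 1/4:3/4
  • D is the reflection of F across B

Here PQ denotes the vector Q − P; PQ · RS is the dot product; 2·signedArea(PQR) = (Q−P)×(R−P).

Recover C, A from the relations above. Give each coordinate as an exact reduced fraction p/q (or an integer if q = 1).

A = (1, 9)
C = (119/13, -42/13)

1. C_x = 119/13  [F, E, C are collinear ∩ BC ⟂ FE]
2. C_y = -42/13  [F, E, C are collinear ∩ BC ⟂ FE]
   → C = (119/13, -42/13)
3. A_x = 1  [A divides EF with EA:AF = 1/4:3/4]
4. A_y = 9  [A divides EF with EA:AF = 1/4:3/4]
   → A = (1, 9)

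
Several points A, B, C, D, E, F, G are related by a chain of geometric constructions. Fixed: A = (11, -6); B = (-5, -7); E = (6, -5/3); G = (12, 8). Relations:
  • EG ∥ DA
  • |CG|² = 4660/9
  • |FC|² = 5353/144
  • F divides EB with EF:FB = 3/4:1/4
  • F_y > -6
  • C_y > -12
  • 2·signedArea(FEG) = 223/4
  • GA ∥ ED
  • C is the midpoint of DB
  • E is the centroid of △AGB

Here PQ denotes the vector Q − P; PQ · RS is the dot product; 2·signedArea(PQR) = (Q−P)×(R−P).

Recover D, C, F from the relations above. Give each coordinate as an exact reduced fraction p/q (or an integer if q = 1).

C = (0, -34/3)
D = (5, -47/3)
F = (-9/4, -17/3)

1. D_x = 5  [EG ∥ DA ∩ GA ∥ ED]
2. D_y = -47/3  [EG ∥ DA ∩ GA ∥ ED]
   → D = (5, -47/3)
3. C_x = 0  [C is the midpoint of DB]
4. C_y = -34/3  [C is the midpoint of DB]
   → C = (0, -34/3)
5. F_x = -9/4  [F divides EB with EF:FB = 3/4:1/4]
6. F_y = -17/3  [F divides EB with EF:FB = 3/4:1/4]
   → F = (-9/4, -17/3)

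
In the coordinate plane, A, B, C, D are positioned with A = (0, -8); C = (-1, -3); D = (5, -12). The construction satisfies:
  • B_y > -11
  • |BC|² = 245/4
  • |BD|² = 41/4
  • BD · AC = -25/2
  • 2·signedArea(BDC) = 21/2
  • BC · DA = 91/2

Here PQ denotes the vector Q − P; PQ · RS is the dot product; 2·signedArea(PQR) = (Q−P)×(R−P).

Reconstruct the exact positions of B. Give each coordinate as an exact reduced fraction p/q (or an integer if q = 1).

B = (5/2, -10)

1. B_x = 5/2  [2·signedArea(BDC) = 21/2 ∩ BD · AC = -25/2]
2. B_y = -10  [2·signedArea(BDC) = 21/2 ∩ BD · AC = -25/2]
   → B = (5/2, -10)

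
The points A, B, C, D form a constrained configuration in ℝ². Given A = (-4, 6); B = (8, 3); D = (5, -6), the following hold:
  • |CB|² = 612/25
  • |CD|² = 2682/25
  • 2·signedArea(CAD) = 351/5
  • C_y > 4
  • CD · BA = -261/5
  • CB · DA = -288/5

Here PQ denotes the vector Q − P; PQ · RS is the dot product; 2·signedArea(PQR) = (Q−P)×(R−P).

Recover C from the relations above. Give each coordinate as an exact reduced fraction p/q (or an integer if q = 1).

1. C_x = 16/5  [2·signedArea(CAD) = 351/5 ∩ CD · BA = -261/5]
2. C_y = 21/5  [2·signedArea(CAD) = 351/5 ∩ CD · BA = -261/5]
   → C = (16/5, 21/5)

C = (16/5, 21/5)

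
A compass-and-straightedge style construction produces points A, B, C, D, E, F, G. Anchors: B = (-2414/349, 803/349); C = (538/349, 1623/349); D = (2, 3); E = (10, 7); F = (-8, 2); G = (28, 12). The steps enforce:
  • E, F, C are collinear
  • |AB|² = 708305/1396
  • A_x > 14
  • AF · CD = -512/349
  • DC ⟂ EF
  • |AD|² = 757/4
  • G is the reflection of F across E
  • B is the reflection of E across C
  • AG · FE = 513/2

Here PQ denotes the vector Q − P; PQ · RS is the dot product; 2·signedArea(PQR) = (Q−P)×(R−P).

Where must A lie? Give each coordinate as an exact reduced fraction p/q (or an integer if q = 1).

A = (15, 15/2)

1. A_x = 15  [AF · CD = -512/349 ∩ AG · FE = 513/2]
2. A_y = 15/2  [AF · CD = -512/349 ∩ AG · FE = 513/2]
   → A = (15, 15/2)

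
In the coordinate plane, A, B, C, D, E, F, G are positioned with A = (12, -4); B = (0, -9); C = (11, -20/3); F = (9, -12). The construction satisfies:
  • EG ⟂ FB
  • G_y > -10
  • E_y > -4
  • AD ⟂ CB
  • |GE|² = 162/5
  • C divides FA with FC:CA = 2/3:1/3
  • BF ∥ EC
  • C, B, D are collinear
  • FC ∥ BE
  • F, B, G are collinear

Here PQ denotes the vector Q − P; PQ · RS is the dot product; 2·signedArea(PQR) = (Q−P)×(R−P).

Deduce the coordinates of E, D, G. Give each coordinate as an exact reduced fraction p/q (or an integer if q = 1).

1. E_x = 2  [BF ∥ EC ∩ FC ∥ BE]
2. E_y = -11/3  [BF ∥ EC ∩ FC ∥ BE]
   → E = (2, -11/3)
3. D_x = 14223/1138  [C, B, D are collinear ∩ AD ⟂ CB]
4. D_y = -7225/1138  [C, B, D are collinear ∩ AD ⟂ CB]
   → D = (14223/1138, -7225/1138)
5. G_x = 1/5  [F, B, G are collinear ∩ EG ⟂ FB]
6. G_y = -136/15  [F, B, G are collinear ∩ EG ⟂ FB]
   → G = (1/5, -136/15)

D = (14223/1138, -7225/1138)
E = (2, -11/3)
G = (1/5, -136/15)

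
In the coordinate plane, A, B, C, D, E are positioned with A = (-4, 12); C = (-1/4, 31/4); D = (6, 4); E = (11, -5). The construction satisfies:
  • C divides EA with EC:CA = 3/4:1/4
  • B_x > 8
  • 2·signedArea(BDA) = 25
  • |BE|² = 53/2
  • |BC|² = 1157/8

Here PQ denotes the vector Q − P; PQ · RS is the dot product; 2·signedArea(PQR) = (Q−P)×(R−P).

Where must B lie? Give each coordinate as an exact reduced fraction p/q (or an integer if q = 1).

B = (17/2, -1/2)

1. B_x = 17/2  [line -8·x + -10·y + 63 = 0 ∩ |BC|² = 1157/8]
2. B_y = -1/2  [line -8·x + -10·y + 63 = 0 ∩ |BC|² = 1157/8]
   → B = (17/2, -1/2)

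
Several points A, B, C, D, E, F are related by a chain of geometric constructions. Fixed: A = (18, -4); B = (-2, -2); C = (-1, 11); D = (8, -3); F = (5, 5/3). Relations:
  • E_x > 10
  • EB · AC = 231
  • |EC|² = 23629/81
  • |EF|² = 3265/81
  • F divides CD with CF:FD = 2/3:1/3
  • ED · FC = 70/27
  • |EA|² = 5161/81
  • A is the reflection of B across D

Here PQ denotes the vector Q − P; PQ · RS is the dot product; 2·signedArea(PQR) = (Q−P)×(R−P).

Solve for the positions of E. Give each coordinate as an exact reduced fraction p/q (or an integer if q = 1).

E = (31/3, -16/9)

1. E_x = 31/3  [EB · AC = 231 ∩ ED · FC = 70/27]
2. E_y = -16/9  [EB · AC = 231 ∩ ED · FC = 70/27]
   → E = (31/3, -16/9)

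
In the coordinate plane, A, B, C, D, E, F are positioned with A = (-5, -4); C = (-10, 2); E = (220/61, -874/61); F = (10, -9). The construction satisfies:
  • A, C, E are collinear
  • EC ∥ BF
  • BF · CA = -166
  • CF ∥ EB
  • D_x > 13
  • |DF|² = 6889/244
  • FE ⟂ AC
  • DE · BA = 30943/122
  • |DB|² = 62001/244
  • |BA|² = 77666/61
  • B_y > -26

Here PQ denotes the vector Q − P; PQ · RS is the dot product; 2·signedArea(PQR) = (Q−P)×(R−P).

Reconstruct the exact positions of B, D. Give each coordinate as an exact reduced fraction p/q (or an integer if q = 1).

B = (1440/61, -1545/61)
D = (1635/122, -798/61)

1. B_x = 1440/61  [EC ∥ BF ∩ CF ∥ EB]
2. B_y = -1545/61  [EC ∥ BF ∩ CF ∥ EB]
   → B = (1440/61, -1545/61)
3. D_x = 1635/122  [line 1745/61·x + -1301/61·y + -80811/122 = 0 ∩ |DB|² = 62001/244]
4. D_y = -798/61  [line 1745/61·x + -1301/61·y + -80811/122 = 0 ∩ |DB|² = 62001/244]
   → D = (1635/122, -798/61)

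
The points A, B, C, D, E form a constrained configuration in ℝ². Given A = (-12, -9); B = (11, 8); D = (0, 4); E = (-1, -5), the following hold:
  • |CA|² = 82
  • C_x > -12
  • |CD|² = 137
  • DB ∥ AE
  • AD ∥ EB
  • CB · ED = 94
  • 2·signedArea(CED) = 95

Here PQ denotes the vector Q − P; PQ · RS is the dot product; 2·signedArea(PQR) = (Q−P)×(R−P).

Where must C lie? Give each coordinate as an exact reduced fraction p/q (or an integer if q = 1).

1. C_x = -11  [CB · ED = 94 ∩ 2·signedArea(CED) = 95]
2. C_y = 0  [CB · ED = 94 ∩ 2·signedArea(CED) = 95]
   → C = (-11, 0)

C = (-11, 0)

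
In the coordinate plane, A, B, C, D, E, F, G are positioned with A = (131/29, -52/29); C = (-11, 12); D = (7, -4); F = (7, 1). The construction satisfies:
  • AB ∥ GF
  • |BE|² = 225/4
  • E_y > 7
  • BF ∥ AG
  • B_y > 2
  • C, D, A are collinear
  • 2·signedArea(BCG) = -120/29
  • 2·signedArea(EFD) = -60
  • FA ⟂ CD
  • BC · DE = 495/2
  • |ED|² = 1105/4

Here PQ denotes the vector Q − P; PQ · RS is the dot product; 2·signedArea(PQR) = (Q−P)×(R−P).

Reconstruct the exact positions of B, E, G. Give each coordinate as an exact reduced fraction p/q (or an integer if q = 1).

1. E_x = -5  [2·signedArea(EFD) = -60]
2. E_y = 15/2  [|ED|² = 1105/4]
   → E = (-5, 15/2)
3. B_x = 1  [line 12·x + -23/2·y + 45/2 = 0 ∩ |BE|² = 225/4]
4. B_y = 3  [line 12·x + -23/2·y + 45/2 = 0 ∩ |BE|² = 225/4]
   → B = (1, 3)
5. G_x = 305/29  [2·signedArea(BCG) = -120/29 ∩ AB ∥ GF]
6. G_y = -110/29  [2·signedArea(BCG) = -120/29 ∩ AB ∥ GF]
   → G = (305/29, -110/29)

B = (1, 3)
E = (-5, 15/2)
G = (305/29, -110/29)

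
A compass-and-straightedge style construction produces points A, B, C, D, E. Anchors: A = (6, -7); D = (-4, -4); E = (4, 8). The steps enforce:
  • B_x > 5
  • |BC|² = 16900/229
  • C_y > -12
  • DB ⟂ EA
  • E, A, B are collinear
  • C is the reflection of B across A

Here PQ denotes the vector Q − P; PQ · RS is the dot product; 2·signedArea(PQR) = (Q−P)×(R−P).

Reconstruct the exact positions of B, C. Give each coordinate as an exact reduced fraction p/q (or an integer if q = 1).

B = (1244/229, -628/229)
C = (1504/229, -2578/229)

1. B_x = 1244/229  [E, A, B are collinear ∩ DB ⟂ EA]
2. B_y = -628/229  [E, A, B are collinear ∩ DB ⟂ EA]
   → B = (1244/229, -628/229)
3. C_x = 1504/229  [C is the reflection of B across A]
4. C_y = -2578/229  [C is the reflection of B across A]
   → C = (1504/229, -2578/229)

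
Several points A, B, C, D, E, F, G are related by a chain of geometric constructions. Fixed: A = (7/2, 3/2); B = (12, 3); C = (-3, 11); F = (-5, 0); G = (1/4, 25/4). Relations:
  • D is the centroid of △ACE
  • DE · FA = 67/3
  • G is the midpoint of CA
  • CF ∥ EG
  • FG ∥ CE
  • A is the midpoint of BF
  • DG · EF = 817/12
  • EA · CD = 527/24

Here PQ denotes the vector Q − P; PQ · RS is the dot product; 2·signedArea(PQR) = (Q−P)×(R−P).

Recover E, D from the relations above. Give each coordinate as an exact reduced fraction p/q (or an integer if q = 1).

1. E_x = 9/4  [CF ∥ EG ∩ FG ∥ CE]
2. E_y = 69/4  [CF ∥ EG ∩ FG ∥ CE]
   → E = (9/4, 69/4)
3. D_x = 11/12  [D is the centroid of △ACE]
4. D_y = 119/12  [D is the centroid of △ACE]
   → D = (11/12, 119/12)

D = (11/12, 119/12)
E = (9/4, 69/4)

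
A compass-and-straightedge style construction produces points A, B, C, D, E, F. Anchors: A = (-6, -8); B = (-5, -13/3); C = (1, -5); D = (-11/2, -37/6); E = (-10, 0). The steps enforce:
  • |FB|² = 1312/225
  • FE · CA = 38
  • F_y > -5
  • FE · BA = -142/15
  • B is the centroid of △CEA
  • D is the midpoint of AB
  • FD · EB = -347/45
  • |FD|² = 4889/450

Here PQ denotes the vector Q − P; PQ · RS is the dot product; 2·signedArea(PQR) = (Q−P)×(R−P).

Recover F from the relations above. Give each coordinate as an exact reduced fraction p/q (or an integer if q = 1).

1. F_x = -13/5  [FD · EB = -347/45 ∩ FE · CA = 38]
2. F_y = -23/5  [FD · EB = -347/45 ∩ FE · CA = 38]
   → F = (-13/5, -23/5)

F = (-13/5, -23/5)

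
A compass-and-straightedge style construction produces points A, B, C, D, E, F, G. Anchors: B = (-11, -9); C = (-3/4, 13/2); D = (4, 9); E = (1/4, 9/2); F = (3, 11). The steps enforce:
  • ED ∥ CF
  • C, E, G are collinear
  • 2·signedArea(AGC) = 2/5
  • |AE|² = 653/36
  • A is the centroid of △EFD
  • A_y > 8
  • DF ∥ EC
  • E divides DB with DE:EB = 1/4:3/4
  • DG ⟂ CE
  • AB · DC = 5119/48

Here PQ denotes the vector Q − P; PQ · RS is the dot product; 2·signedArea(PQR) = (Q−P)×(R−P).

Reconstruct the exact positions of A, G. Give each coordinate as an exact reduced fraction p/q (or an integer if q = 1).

A = (29/12, 49/6)
G = (-4/5, 33/5)

1. A_x = 29/12  [A is the centroid of △EFD]
2. A_y = 49/6  [A is the centroid of △EFD]
   → A = (29/12, 49/6)
3. G_x = -4/5  [C, E, G are collinear ∩ DG ⟂ CE]
4. G_y = 33/5  [C, E, G are collinear ∩ DG ⟂ CE]
   → G = (-4/5, 33/5)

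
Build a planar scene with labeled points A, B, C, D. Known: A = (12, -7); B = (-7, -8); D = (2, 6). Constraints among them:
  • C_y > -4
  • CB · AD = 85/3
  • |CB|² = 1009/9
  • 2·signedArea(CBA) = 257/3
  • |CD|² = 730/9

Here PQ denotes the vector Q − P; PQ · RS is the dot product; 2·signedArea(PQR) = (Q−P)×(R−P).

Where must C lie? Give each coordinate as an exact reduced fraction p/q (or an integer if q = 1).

C = (7/3, -3)

1. C_x = 7/3  [2·signedArea(CBA) = 257/3 ∩ CB · AD = 85/3]
2. C_y = -3  [2·signedArea(CBA) = 257/3 ∩ CB · AD = 85/3]
   → C = (7/3, -3)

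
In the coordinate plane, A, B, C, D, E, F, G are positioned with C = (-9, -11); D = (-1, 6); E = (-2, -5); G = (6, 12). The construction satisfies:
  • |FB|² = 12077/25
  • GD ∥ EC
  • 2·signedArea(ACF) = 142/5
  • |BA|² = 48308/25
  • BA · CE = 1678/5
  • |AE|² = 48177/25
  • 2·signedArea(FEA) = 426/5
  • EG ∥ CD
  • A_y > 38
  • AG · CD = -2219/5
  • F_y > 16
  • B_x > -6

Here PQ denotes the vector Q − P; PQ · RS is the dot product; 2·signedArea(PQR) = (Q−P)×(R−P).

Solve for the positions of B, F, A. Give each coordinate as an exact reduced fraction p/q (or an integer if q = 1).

1. A_x = 29/5  [line -8·x + -17·y + 3479/5 = 0 ∩ |AE|² = 48177/25]
2. A_y = 191/5  [line -8·x + -17·y + 3479/5 = 0 ∩ |AE|² = 48177/25]
   → A = (29/5, 191/5)
3. B_x = -29/5  [line -7·x + -6·y + -329/5 = 0 ∩ |BA|² = 48308/25]
4. B_y = -21/5  [line -7·x + -6·y + -329/5 = 0 ∩ |BA|² = 48308/25]
   → B = (-29/5, -21/5)
5. F_x = 0  [2·signedArea(FEA) = 426/5 ∩ 2·signedArea(ACF) = 142/5]
6. F_y = 17  [2·signedArea(FEA) = 426/5 ∩ 2·signedArea(ACF) = 142/5]
   → F = (0, 17)

A = (29/5, 191/5)
B = (-29/5, -21/5)
F = (0, 17)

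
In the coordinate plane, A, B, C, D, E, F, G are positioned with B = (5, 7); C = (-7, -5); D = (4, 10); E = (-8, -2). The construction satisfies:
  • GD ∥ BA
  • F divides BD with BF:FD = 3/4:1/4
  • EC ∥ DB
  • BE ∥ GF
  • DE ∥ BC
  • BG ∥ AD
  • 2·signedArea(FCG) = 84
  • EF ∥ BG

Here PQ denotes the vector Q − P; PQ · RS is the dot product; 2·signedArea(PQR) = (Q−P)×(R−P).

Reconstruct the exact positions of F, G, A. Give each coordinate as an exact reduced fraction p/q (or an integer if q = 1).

1. F_x = 17/4  [F divides BD with BF:FD = 3/4:1/4]
2. F_y = 37/4  [F divides BD with BF:FD = 3/4:1/4]
   → F = (17/4, 37/4)
3. G_x = 69/4  [BE ∥ GF ∩ EF ∥ BG]
4. G_y = 73/4  [BE ∥ GF ∩ EF ∥ BG]
   → G = (69/4, 73/4)
5. A_x = -33/4  [BG ∥ AD ∩ GD ∥ BA]
6. A_y = -5/4  [BG ∥ AD ∩ GD ∥ BA]
   → A = (-33/4, -5/4)

A = (-33/4, -5/4)
F = (17/4, 37/4)
G = (69/4, 73/4)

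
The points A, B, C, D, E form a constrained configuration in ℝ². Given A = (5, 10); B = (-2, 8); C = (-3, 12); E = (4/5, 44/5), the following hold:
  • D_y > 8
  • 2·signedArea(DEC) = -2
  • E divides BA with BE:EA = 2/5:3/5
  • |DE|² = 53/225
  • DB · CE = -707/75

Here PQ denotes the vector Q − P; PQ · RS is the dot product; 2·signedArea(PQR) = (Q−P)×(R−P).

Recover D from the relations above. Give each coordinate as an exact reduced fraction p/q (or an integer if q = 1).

1. D_x = 19/15  [2·signedArea(DEC) = -2 ∩ DB · CE = -707/75]
2. D_y = 134/15  [2·signedArea(DEC) = -2 ∩ DB · CE = -707/75]
   → D = (19/15, 134/15)

D = (19/15, 134/15)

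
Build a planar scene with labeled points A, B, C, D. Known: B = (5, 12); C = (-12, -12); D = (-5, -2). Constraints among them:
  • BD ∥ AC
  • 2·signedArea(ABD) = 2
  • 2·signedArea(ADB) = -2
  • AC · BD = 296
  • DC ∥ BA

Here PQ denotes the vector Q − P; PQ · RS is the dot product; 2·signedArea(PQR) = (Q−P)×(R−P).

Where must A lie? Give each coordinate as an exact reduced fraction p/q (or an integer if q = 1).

1. A_x = -2  [BD ∥ AC ∩ DC ∥ BA]
2. A_y = 2  [BD ∥ AC ∩ DC ∥ BA]
   → A = (-2, 2)

A = (-2, 2)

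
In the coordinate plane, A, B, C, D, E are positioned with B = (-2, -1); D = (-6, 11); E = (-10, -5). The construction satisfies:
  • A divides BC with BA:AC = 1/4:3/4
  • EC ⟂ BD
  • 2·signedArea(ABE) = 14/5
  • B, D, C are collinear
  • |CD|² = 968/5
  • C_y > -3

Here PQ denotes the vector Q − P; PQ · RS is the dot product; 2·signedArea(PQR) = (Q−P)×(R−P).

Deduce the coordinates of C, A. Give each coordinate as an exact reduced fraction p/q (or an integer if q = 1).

1. C_x = -8/5  [B, D, C are collinear ∩ EC ⟂ BD]
2. C_y = -11/5  [B, D, C are collinear ∩ EC ⟂ BD]
   → C = (-8/5, -11/5)
3. A_x = -19/10  [A divides BC with BA:AC = 1/4:3/4]
4. A_y = -13/10  [A divides BC with BA:AC = 1/4:3/4]
   → A = (-19/10, -13/10)

A = (-19/10, -13/10)
C = (-8/5, -11/5)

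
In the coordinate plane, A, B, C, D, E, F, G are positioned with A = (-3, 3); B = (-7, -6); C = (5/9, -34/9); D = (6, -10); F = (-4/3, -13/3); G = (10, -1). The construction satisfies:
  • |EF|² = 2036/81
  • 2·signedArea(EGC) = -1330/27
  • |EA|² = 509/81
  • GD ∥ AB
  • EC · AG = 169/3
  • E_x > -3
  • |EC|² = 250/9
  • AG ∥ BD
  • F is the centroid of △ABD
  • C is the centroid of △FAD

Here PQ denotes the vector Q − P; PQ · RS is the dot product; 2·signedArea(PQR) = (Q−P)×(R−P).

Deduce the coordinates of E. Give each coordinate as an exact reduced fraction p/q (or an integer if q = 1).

E = (-22/9, 5/9)

1. E_x = -22/9  [2·signedArea(EGC) = -1330/27 ∩ EC · AG = 169/3]
2. E_y = 5/9  [2·signedArea(EGC) = -1330/27 ∩ EC · AG = 169/3]
   → E = (-22/9, 5/9)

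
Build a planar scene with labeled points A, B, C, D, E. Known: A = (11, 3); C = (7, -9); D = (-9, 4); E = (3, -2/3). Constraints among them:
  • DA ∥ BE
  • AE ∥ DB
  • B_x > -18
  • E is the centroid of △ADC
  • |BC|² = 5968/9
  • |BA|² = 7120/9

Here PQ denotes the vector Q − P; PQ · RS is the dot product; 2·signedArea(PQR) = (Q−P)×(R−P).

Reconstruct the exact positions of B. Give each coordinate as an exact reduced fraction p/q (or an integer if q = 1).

1. B_x = -17  [DA ∥ BE ∩ AE ∥ DB]
2. B_y = 1/3  [DA ∥ BE ∩ AE ∥ DB]
   → B = (-17, 1/3)

B = (-17, 1/3)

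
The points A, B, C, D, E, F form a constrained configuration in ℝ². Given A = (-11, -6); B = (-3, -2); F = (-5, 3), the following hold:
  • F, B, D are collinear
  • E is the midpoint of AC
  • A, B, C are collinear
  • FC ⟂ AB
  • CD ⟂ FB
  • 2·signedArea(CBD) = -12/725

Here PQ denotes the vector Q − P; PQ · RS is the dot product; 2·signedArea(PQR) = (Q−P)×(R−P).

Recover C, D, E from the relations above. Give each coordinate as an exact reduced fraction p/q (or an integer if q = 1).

C = (-13/5, -9/5)
D = (-437/145, -57/29)
E = (-34/5, -39/10)

1. C_x = -13/5  [A, B, C are collinear ∩ FC ⟂ AB]
2. C_y = -9/5  [A, B, C are collinear ∩ FC ⟂ AB]
   → C = (-13/5, -9/5)
3. D_x = -437/145  [F, B, D are collinear ∩ CD ⟂ FB]
4. D_y = -57/29  [F, B, D are collinear ∩ CD ⟂ FB]
   → D = (-437/145, -57/29)
5. E_x = -34/5  [E is the midpoint of AC]
6. E_y = -39/10  [E is the midpoint of AC]
   → E = (-34/5, -39/10)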